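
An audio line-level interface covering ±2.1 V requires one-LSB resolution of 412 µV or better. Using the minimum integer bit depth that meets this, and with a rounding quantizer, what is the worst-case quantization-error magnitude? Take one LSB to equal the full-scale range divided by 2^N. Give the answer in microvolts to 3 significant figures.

128 µV

Range = 2.1 − (-2.1) = 4.2 V.
Levels needed ≥ 4.2/412 µV = 10190. 2^14 = 16384 suffices, so N_min = 14.
LSB = 4.2 V ÷ 2^14 = 4.2/16384 V = 256.35 µV.
Half an LSB is 128 µV.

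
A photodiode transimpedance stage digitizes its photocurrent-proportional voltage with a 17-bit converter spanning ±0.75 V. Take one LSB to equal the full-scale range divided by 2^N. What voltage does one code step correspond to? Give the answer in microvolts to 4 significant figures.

Full-scale range = 0.75 V − (-0.75 V) = 1.5 V.
Number of codes = 2^17 = 131072.
One LSB is 1.5 V / 131072 = 11.44 µV.

11.44 µV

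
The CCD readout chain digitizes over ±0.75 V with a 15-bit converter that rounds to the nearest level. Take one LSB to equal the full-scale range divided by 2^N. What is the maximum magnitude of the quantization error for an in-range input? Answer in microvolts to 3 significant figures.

Span: 0.75 V − (-0.75 V) = 1.5 V.
LSB = 1.5 V ÷ 2^15 = 1.5/32768 V = 45.776 µV.
Worst-case error for round-to-nearest is half an LSB: 22.9 µV.

22.9 µV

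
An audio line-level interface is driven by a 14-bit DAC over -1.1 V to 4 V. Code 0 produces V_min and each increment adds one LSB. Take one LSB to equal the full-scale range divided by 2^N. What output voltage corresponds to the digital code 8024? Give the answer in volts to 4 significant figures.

1.398 V

Full-scale range = 4 V − (-1.1 V) = 5.1 V. LSB = 5.1 V / 2^14.
V_out = -1.1 + 8024 × (5.1/16384) V
      = -1.1 + 2.49771 = 1.39771 V.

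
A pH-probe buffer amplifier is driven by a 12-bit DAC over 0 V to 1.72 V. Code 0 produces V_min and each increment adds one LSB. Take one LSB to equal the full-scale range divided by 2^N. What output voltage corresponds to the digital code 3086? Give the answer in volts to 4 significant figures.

1.296 V

Full-scale range = 1.72 V. LSB = 1.72 V / 2^12.
Output = V_min + (3086/4096) × range = 0 + 0.753418 × 1.72 V
      = 0 + 1.29588 = 1.29588 V.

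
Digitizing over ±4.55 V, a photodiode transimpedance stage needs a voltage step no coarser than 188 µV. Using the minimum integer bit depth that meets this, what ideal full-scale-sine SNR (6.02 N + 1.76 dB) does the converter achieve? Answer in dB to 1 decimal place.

The full-scale span is 4.55 − (-4.55) = 9.1 V.
Levels needed ≥ 9.1/188 µV = 48400. 2^16 = 65536 suffices, so N_min = 16.
6.02(16) + 1.76 = 98.08 dB.

98.1 dB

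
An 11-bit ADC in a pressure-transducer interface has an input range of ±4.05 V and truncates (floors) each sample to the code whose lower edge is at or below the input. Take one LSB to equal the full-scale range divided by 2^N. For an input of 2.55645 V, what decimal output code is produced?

The full-scale span is 4.05 − (-4.05) = 8.1 V. LSB = 8.1 V / 2^11 ≈ 3.955 mV.
code = ⌊(V_in − V_min)/LSB⌋ = ⌊(V_in − V_min) × 2^11 / range⌋
     = ⌊(2.55645 − (-4.05)) × 2048 / 8.1⌋ = ⌊6.60645 × 2048/8.1⌋
     = ⌊1670.372⌋ = 1670.

1670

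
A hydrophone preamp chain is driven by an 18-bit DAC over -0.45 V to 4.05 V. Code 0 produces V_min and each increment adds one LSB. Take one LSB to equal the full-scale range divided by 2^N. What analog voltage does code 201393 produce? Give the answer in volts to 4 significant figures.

3.007 V

The full-scale span is 4.05 − (-0.45) = 4.5 V. LSB = 4.5 V / 2^18.
V_out = -0.45 + 201393 × (4.5/262144) V
      = -0.45 + 3.45714 = 3.00714 V.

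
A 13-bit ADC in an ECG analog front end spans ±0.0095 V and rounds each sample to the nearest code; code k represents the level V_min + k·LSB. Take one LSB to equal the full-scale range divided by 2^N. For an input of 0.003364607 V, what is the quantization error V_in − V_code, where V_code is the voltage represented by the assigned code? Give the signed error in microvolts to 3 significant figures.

The full-scale span is 0.0095 − (-0.0095) = 0.019 V. LSB = 0.019 V / 2^13 ≈ 2.319 µV.
(V_in − V_min)/LSB = (0.003364607 − (-0.0095)) × 8192/0.019 = 5546.6769 → nearest code k = 5547.
Reconstructed level: -0.0095 + 5547 × 0.019/8192 V = 0.003365356445 V.
e = 0.003364607 − (0.003365356445) = −0.749 µV.

−0.749 µV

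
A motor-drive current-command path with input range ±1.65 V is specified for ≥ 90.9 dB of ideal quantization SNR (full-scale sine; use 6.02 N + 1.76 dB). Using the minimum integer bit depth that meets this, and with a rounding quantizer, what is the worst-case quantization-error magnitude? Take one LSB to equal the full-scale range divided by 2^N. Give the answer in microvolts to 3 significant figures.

50.4 µV

Span: 1.65 V − (-1.65 V) = 3.3 V.
Required N = ⌈(90.9 − 1.76)/6.02⌉ = ⌈14.807⌉ = 15.
LSB = 3.3 V / 2^15 = 100.71 µV.
Half an LSB is 50.4 µV.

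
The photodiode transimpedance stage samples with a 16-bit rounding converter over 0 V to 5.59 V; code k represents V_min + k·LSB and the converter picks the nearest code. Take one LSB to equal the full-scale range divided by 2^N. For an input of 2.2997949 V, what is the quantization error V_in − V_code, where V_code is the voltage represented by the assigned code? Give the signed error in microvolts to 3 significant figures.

+27.1 µV

Range is 5.59 V. LSB = 5.59 V / 2^16 ≈ 85.30 µV.
(2.2997949 − (0)) / LSB = 2.2997949 × 65536/5.59 = 26962.3182. Nearest integer: k = 26962.
V_code = 0 + (26962/65536) × 5.59 = 2.2997677612 V.
V_in − V_code = 2.2997949 − (2.2997677612) = +27.1 µV.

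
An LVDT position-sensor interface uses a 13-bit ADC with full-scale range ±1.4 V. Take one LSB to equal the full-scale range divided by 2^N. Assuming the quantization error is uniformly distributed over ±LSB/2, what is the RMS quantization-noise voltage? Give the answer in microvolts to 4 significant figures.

98.67 µV

Range = 1.4 − (-1.4) = 2.8 V.
One LSB is 2.8 V / 8192 = 341.797 µV.
For a uniform distribution on [−LSB/2, +LSB/2], V_rms = LSB/√12 = 341.797 µV/3.4641 = 98.67 µV.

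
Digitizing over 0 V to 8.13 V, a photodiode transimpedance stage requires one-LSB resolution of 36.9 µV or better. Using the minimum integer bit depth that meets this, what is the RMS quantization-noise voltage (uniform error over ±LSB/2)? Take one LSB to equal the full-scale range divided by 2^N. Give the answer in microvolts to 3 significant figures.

V_FS = 8.13 V.
8.13 V / 36.9 µV = 220300. Since 2^17 = 131072 and 2^18 = 262144, N = 18.
One LSB is 8.13 V / 262144 = 31.013 µV.
σ_q = LSB/√12 = 31.013 µV/3.4641 = 8.95 µV.

8.95 µV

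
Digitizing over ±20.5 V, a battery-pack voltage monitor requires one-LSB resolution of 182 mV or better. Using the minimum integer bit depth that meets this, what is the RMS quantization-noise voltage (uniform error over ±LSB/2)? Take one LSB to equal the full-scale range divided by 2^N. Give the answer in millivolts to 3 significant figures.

Full-scale range = 20.5 V − (-20.5 V) = 41 V.
Required number of levels: 41/182 mV = 225.27; smallest N with 2^N ≥ that is 8.
Step size = 41/256 V = 160.16 mV.
RMS noise = LSB/√12 = 46.2 mV.

46.2 mV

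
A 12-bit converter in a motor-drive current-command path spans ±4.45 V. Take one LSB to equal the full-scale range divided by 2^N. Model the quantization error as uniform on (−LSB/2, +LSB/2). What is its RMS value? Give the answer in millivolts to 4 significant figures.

Range = 4.45 − (-4.45) = 8.9 V.
Step size = 8.9/4096 V = 2.17285 mV.
σ_q = LSB/√12 = 2.17285 mV/3.4641 = 0.6272 mV.

0.6272 mV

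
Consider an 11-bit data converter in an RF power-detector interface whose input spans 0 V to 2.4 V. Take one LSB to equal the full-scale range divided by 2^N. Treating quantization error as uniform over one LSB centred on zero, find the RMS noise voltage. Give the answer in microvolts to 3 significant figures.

338 µV

V_FS = 2.4 V.
One LSB is 2.4 V / 2048 = 1.1719 mV.
σ_q = LSB/√12 = 1.1719 mV/3.4641 = 338 µV.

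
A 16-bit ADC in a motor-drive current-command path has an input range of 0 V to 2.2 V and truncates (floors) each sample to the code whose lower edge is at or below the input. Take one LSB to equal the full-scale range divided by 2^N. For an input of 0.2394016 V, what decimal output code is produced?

Range is 2.2 V. LSB = 2.2 V / 2^16 ≈ 33.57 µV.
code = ⌊(V_in − V_min)/LSB⌋ = ⌊(V_in − V_min) × 2^16 / range⌋
     = ⌊(0.2394016 − (0)) × 65536 / 2.2⌋ = ⌊0.2394016 × 65536/2.2⌋
     = ⌊7131.556⌋ = 7131.

7131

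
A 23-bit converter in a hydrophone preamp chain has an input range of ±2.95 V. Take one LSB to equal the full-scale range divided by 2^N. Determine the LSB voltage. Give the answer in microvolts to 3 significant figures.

Span: 2.95 V − (-2.95 V) = 5.9 V.
There are 2^23 = 8388608 steps.
LSB = 5.9 V / 2^23 = 0.703 µV.

0.703 µV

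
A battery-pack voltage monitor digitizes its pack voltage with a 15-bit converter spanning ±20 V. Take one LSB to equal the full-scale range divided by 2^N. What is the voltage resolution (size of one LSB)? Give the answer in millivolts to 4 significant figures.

Full-scale range = 20 V − (-20 V) = 40 V.
There are 2^15 = 32768 steps.
LSB = 40 V / 2^15 = 1.221 mV.

1.221 mV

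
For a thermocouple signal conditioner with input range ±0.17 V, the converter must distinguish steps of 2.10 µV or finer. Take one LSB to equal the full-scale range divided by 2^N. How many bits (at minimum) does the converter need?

Full-scale range = 0.17 V − (-0.17 V) = 0.34 V.
Levels needed ≥ 0.34/2.10 µV = 161900. 2^18 = 262144 suffices, so N_min = 18.

18 bits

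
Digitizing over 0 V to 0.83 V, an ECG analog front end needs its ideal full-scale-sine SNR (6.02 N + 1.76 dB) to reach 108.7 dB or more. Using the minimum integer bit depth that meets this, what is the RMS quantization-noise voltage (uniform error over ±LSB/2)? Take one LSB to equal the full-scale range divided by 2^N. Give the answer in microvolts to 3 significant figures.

Full-scale range = 0.83 V.
6.02 N + 1.76 ≥ 108.7 gives N ≥ 17.764, so the minimum integer is 18.
Step size = 0.83/262144 V = 3.1662 µV.
V_rms = LSB/√12 = 0.914 µV.

0.914 µV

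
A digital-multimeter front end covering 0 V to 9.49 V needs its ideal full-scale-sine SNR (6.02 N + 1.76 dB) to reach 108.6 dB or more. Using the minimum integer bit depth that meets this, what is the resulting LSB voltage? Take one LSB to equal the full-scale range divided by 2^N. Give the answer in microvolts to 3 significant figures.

36.2 µV

Span = 9.49 V.
Required N = ⌈(108.6 − 1.76)/6.02⌉ = ⌈17.748⌉ = 18.
One LSB is 9.49 V / 262144 = 36.2 µV.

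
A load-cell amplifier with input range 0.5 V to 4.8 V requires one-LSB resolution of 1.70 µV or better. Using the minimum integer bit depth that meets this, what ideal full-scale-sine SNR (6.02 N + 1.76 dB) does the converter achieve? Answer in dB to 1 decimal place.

Range = 4.8 − (0.5) = 4.3 V.
Required number of levels: 4.3/1.70 µV = 2.5294e6; smallest N with 2^N ≥ that is 22.
Ideal SNR at N = 22: 6.02·22 + 1.76 = 134.2 dB.

134.2 dB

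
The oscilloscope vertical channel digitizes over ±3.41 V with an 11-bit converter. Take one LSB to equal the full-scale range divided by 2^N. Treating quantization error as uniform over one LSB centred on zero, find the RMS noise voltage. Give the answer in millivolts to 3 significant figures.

The full-scale span is 3.41 − (-3.41) = 6.82 V.
LSB = 6.82 V ÷ 2^11 = 6.82/2048 V = 3.3301 mV.
For a uniform distribution on [−LSB/2, +LSB/2], V_rms = LSB/√12 = 3.3301 mV/3.4641 = 0.961 mV.

0.961 mV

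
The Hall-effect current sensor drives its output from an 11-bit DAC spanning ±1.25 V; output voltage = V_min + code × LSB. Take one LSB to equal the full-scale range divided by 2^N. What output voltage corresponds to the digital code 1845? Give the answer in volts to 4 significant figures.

Full-scale range = 1.25 V − (-1.25 V) = 2.5 V. LSB = 2.5 V / 2^11.
Output = V_min + (1845/2048) × range = -1.25 + 0.900879 × 2.5 V
      = -1.25 V + 2.25220 V = 1.00220 V.

1.002 V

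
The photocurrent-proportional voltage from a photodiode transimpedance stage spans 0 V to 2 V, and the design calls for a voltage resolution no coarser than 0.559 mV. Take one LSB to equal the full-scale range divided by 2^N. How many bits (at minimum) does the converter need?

V_FS = 2 V.
2 V / 0.559 mV = 3578. Since 2^11 = 2048 and 2^12 = 4096, N = 12.

12 bits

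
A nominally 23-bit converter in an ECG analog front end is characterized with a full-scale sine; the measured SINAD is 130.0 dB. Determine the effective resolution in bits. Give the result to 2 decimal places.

ENOB = (SINAD − 1.76) / 6.02 = (130.0 − 1.76) / 6.02 = 128.24 / 6.02 = 21.3023.

21.30 bits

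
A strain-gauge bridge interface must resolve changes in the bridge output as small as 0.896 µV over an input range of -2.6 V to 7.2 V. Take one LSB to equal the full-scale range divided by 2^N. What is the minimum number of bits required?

24 bits

Full-scale range = 7.2 V − (-2.6 V) = 9.8 V.
Levels needed ≥ 9.8/0.896 µV = 1.094e7. 2^24 = 16777216 suffices, so N_min = 24.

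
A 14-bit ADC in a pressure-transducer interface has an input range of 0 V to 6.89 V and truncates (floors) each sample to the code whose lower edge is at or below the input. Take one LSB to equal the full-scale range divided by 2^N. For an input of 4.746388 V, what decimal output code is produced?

Full-scale range = 6.89 V. LSB = 6.89 V / 2^14 ≈ 420.5 µV.
V_in − V_min = 4.746388 − (0) = 4.746388 V.
Divide by LSB: 4.746388 × 16384/6.89 = 11286.6213.
Truncating gives code 11286.

11286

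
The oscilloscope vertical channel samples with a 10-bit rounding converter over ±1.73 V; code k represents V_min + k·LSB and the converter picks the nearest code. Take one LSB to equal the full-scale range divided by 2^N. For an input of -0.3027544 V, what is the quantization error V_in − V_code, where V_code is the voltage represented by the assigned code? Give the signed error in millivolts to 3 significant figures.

The full-scale span is 1.73 − (-1.73) = 3.46 V. LSB = 3.46 V / 2^10 ≈ 3.379 mV.
(V_in − V_min)/LSB = (-0.3027544 − (-1.73)) × 1024/3.46 = 422.3987 → nearest code k = 422.
Reconstructed level: -1.73 + 422 × 3.46/1024 V = -0.3041015625 V.
Error = V_in − V_code = -0.3027544 − (-0.3041015625) = +1.35 mV.

+1.35 mV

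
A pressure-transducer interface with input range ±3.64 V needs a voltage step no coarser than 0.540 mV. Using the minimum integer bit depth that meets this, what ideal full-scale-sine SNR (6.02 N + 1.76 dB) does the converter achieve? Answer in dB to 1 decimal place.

The full-scale span is 3.64 − (-3.64) = 7.28 V.
Levels needed ≥ 7.28/0.540 mV = 13480. 2^14 = 16384 suffices, so N_min = 14.
SNR = 6.02 × 14 + 1.76 = 86.04 dB.

86.0 dB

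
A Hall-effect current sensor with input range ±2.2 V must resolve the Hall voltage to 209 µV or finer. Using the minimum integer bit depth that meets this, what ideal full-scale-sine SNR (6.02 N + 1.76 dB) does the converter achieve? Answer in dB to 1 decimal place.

92.1 dB

Span: 2.2 V − (-2.2 V) = 4.4 V.
Need 2^N ≥ 4.4 V / 209 µV = 21050 → N_min = 15.
SNR = 6.02 × 15 + 1.76 = 92.06 dB.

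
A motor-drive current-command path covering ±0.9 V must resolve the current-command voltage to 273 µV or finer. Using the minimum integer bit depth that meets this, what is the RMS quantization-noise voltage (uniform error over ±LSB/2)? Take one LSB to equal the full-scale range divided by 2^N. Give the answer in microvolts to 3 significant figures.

63.4 µV

The full-scale span is 0.9 − (-0.9) = 1.8 V.
Levels needed ≥ 1.8/273 µV = 6593. 2^13 = 8192 suffices, so N_min = 13.
LSB = 1.8 V / 2^13 = 219.73 µV.
RMS noise = LSB/√12 = 63.4 µV.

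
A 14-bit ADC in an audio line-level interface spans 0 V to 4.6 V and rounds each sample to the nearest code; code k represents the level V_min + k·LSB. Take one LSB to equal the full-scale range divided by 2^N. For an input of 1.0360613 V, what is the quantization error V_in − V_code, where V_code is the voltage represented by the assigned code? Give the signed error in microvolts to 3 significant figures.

Span = 4.6 V. LSB = 4.6 V / 2^14 ≈ 280.8 µV.
(1.0360613 − (0)) / LSB = 1.0360613 × 16384/4.6 = 3690.1801. Nearest integer: k = 3690.
V_code = 0 + (3690/16384) × 4.6 = 1.0360107422 V.
Error = V_in − V_code = 1.0360613 − (1.0360107422) = +50.6 µV.

+50.6 µV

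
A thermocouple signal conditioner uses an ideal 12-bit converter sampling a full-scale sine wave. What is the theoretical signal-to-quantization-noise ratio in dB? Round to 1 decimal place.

Ideal quantization SNR: 6.02 × 12 + 1.76 dB = 74.0 dB.

74.0 dB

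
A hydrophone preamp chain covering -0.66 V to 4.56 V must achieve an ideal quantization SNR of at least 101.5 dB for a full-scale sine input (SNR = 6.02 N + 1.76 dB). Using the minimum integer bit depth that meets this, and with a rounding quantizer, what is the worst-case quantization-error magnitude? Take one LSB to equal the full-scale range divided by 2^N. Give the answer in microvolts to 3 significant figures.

Span: 4.56 V − (-0.66 V) = 5.22 V.
Solving 6.02 N ≥ 101.5 − 1.76: N ≥ 16.568. Round up → N = 17.
Step size = 5.22/131072 V = 39.825 µV.
|e|_max = LSB/2 = 19.9 µV.

19.9 µV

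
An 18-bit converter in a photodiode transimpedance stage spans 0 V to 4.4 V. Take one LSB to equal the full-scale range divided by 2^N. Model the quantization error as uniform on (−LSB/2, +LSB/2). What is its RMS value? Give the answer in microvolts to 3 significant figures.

Span = 4.4 V.
LSB = 4.4 V / 2^18 = 16.785 µV.
σ_q = LSB/√12 = 16.785 µV/3.4641 = 4.85 µV.

4.85 µV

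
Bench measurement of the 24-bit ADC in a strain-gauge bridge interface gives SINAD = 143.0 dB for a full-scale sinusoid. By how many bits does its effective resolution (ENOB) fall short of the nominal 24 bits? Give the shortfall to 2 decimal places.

N_eff = (143.0 − 1.76)/6.02 = 23.4618 bits.
Lost resolution: 24 − 23.4618 = 0.5382 bits.

0.54 bits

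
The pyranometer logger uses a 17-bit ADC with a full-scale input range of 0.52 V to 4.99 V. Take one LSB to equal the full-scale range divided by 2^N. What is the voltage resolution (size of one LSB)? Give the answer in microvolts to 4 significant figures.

34.10 µV

Full-scale range = 4.99 V − (0.52 V) = 4.47 V.
Number of codes = 2^17 = 131072.
LSB = 4.47 V / 2^17 = 34.10 µV.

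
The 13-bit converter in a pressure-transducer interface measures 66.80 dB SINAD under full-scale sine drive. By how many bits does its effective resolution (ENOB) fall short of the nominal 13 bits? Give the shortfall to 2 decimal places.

N_eff = (66.80 − 1.76)/6.02 = 10.8040 bits.
13 − 10.8040 = 2.20 bits below nominal.

2.20 bits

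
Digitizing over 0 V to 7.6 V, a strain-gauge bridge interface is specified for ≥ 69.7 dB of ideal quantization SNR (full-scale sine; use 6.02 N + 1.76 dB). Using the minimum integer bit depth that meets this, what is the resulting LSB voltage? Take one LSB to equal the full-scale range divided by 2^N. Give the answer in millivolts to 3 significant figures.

1.86 mV

Span = 7.6 V.
N ≥ (69.7 − 1.76)/6.02 = 11.286 → N_min = 12.
LSB = 7.6 V / 2^12 = 1.86 mV.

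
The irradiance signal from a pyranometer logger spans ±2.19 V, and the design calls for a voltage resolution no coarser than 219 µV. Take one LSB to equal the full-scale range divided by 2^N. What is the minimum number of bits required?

15 bits

Range = 2.19 − (-2.19) = 4.38 V.
4.38 V / 219 µV = 20000. Since 2^14 = 16384 and 2^15 = 32768, N = 15.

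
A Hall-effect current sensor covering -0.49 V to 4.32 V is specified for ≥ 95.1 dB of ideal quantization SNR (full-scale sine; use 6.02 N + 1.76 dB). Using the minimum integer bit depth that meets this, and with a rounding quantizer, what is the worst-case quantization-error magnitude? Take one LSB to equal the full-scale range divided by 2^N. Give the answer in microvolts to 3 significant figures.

The full-scale span is 4.32 − (-0.49) = 4.81 V.
Required N = ⌈(95.1 − 1.76)/6.02⌉ = ⌈15.505⌉ = 16.
One LSB is 4.81 V / 65536 = 73.395 µV.
Max error for round-to-nearest is LSB/2 = 36.7 µV.

36.7 µV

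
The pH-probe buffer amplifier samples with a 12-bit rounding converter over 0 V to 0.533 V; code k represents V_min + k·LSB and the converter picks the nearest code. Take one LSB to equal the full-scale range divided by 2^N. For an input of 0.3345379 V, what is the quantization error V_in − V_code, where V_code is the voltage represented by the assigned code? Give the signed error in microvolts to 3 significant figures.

−18.5 µV

Range is 0.533 V. LSB = 0.533 V / 2^12 ≈ 130.1 µV.
Position in LSBs: (0.3345379 − (0)) × 4096/0.533 = 2570.8579; rounding gives k = 2571.
Reconstructed level: 0 + 2571 × 0.533/4096 V = 0.3345563965 V.
Error = V_in − V_code = 0.3345379 − (0.3345563965) = −18.5 µV.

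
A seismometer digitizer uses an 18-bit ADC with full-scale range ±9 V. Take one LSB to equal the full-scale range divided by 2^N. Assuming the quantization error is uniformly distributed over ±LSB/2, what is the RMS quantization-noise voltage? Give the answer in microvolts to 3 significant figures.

19.8 µV

Span: 9 V − (-9 V) = 18 V.
LSB = 18 V / 2^18 = 68.665 µV.
RMS of a uniform error over width LSB is LSB/√12 = 19.8 µV.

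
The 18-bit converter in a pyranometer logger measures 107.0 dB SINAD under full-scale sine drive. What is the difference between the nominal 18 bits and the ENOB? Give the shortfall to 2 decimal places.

Effective bits = (107.0 − 1.76)/6.02 = 17.4817.
18 − 17.4817 = 0.52 bits below nominal.

0.52 bits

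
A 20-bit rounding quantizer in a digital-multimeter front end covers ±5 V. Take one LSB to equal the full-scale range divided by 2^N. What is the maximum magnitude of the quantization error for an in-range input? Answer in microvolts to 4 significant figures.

4.768 µV

Full-scale range = 5 V − (-5 V) = 10 V.
LSB = 10 V ÷ 2^20 = 10/1048576 V = 9.53674 µV.
A rounding quantizer has |error| ≤ LSB/2 = 4.768 µV.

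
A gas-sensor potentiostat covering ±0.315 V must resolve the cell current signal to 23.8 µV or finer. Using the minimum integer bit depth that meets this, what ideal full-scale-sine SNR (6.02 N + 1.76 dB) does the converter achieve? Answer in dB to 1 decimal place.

92.1 dB

Full-scale range = 0.315 V − (-0.315 V) = 0.63 V.
Need 2^N ≥ 0.63 V / 23.8 µV = 26470 → N_min = 15.
6.02(15) + 1.76 = 92.06 dB.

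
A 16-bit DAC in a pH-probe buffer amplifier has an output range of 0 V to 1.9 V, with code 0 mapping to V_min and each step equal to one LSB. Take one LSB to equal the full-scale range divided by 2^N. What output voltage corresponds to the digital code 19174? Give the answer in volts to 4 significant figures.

0.5559 V

Range is 1.9 V. LSB = 1.9 V / 2^16.
Output = V_min + (19174/65536) × range = 0 + 0.292572 × 1.9 V
      = 0 + 0.555887 = 0.555887 V.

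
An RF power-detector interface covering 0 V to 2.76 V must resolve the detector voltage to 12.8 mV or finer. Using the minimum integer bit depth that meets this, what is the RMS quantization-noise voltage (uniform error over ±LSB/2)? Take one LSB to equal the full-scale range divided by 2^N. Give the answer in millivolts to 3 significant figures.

Span = 2.76 V.
Levels needed ≥ 2.76/12.8 mV = 215.6. 2^8 = 256 suffices, so N_min = 8.
One LSB is 2.76 V / 256 = 10.781 mV.
V_rms = LSB/√12 = 3.11 mV.

3.11 mV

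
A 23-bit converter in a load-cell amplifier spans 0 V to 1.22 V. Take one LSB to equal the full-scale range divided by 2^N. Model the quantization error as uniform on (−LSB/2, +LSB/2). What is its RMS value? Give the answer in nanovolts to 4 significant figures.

V_FS = 1.22 V.
LSB = 1.22 V / 2^23 = 145.435 nV.
σ_q = LSB/√12 = 145.435 nV/3.4641 = 41.98 nV.

41.98 nV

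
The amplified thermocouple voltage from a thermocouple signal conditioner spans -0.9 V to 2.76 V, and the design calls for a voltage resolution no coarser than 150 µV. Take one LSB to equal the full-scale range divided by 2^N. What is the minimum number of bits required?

The full-scale span is 2.76 − (-0.9) = 3.66 V.
Levels needed ≥ 3.66/150 µV = 24400. 2^15 = 32768 suffices, so N_min = 15.

15 bits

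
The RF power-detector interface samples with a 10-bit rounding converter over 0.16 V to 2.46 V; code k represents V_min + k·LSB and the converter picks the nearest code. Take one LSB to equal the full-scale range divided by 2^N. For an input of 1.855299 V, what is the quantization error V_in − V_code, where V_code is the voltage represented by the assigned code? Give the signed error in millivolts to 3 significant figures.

The full-scale span is 2.46 − (0.16) = 2.3 V. LSB = 2.3 V / 2^10 ≈ 2.246 mV.
(V_in − V_min)/LSB = (1.855299 − (0.16)) × 1024/2.3 = 754.7766 → nearest code k = 755.
Reconstructed level: 0.16 + 755 × 2.3/1024 V = 1.855800781 V.
V_in − V_code = 1.855299 − (1.855800781) = −0.502 mV.

−0.502 mV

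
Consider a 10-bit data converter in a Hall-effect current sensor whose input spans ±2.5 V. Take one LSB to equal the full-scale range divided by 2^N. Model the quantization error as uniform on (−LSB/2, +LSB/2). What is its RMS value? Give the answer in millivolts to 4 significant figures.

Full-scale range = 2.5 V − (-2.5 V) = 5 V.
LSB = 5 V ÷ 2^10 = 5/1024 V = 4.88281 mV.
For a uniform distribution on [−LSB/2, +LSB/2], V_rms = LSB/√12 = 4.88281 mV/3.4641 = 1.410 mV.

1.410 mV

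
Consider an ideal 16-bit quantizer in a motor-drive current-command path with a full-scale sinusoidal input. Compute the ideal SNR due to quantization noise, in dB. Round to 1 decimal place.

98.1 dB

6.02(16) + 1.76 = 96.32 + 1.76 = 98.08 dB.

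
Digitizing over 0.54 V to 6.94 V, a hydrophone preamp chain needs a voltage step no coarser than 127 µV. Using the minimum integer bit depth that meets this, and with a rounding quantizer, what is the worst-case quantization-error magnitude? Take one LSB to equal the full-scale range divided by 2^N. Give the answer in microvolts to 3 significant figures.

48.8 µV

Full-scale range = 6.94 V − (0.54 V) = 6.4 V.
Need 2^N ≥ 6.4 V / 127 µV = 50390 → N_min = 16.
LSB = 6.4 V ÷ 2^16 = 6.4/65536 V = 97.656 µV.
Max error for round-to-nearest is LSB/2 = 48.8 µV.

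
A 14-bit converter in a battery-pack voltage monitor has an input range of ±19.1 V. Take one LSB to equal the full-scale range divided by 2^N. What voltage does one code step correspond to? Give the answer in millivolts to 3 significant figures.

The full-scale span is 19.1 − (-19.1) = 38.2 V.
Number of codes = 2^14 = 16384.
One LSB is 38.2 V / 16384 = 2.33 mV.

2.33 mV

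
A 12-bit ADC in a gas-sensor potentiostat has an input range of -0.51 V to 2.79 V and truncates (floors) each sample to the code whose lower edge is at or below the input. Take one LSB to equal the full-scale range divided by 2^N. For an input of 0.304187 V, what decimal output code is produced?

Span: 2.79 V − (-0.51 V) = 3.3 V. LSB = 3.3 V / 2^12 ≈ 0.8057 mV.
(V_in − V_min) × 2^12/range = (0.304187 − (-0.51)) × 4096/3.3 = 1010.579.
Floor → code = 1010.

1010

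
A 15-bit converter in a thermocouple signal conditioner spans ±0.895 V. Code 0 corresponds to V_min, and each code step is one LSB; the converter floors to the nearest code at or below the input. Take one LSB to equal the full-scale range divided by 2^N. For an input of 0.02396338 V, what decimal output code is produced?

16822

Range = 0.895 − (-0.895) = 1.79 V. LSB = 1.79 V / 2^15 ≈ 54.63 µV.
code = ⌊(V_in − V_min)/LSB⌋ = ⌊(V_in − V_min) × 2^15 / range⌋
     = ⌊(0.02396338 − (-0.895)) × 32768 / 1.79⌋ = ⌊0.91896338 × 32768/1.79⌋
     = ⌊16822.677⌋ = 16822.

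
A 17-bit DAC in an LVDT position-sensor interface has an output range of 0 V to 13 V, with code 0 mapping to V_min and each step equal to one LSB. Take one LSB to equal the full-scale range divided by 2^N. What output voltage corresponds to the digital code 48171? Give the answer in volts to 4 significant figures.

Span = 13 V. LSB = 13 V / 2^17.
V_out = V_min + code × LSB = 0 V + 48171 × 13 V / 131072
      = 0 + 4.77770 = 4.77770 V.

4.778 V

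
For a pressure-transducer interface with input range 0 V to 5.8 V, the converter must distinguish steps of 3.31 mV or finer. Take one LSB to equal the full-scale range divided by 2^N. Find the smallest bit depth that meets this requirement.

11 bits

V_FS = 5.8 V.
5.8 V / 3.31 mV = 1752. Since 2^10 = 1024 and 2^11 = 2048, N = 11.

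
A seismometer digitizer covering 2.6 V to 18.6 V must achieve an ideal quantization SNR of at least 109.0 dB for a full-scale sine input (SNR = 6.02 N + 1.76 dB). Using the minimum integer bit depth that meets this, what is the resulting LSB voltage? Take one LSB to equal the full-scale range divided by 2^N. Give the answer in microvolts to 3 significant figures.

61.0 µV

Span: 18.6 V − (2.6 V) = 16 V.
Required N = ⌈(109.0 − 1.76)/6.02⌉ = ⌈17.814⌉ = 18.
LSB = 16 V ÷ 2^18 = 16/262144 V = 61.0 µV.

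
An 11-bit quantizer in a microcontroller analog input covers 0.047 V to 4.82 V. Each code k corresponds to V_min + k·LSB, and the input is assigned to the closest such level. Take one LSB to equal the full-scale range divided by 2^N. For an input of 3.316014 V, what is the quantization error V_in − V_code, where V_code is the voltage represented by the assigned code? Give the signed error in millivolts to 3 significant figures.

Range = 4.82 − (0.047) = 4.773 V. LSB = 4.773 V / 2^11 ≈ 2.331 mV.
Position in LSBs: (3.316014 − (0.047)) × 2048/4.773 = 1402.6693; rounding gives k = 1403.
Reconstructed level: 0.047 + 1403 × 4.773/2048 V = 3.316784668 V.
e = 3.316014 − (3.316784668) = −0.771 mV.

−0.771 mV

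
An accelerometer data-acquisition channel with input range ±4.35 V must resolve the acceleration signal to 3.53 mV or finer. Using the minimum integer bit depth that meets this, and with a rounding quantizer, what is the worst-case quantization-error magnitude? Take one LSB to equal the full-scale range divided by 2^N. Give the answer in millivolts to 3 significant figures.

Span: 4.35 V − (-4.35 V) = 8.7 V.
Required number of levels: 8.7/3.53 mV = 2464.6; smallest N with 2^N ≥ that is 12.
One LSB is 8.7 V / 4096 = 2.1240 mV.
|e|_max = LSB/2 = 1.06 mV.

1.06 mV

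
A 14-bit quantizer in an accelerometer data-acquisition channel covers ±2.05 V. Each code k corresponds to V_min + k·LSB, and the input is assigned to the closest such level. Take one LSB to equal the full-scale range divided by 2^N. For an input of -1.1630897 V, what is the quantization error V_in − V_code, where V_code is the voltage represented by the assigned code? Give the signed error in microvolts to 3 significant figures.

+45.1 µV

Range = 2.05 − (-2.05) = 4.1 V. LSB = 4.1 V / 2^14 ≈ 250.2 µV.
(V_in − V_min)/LSB = (-1.1630897 − (-2.05)) × 16384/4.1 = 3544.1801 → nearest code k = 3544.
V_code = -2.05 + (3544/16384) × 4.1 = -1.1631347656 V.
e = -1.1630897 − (-1.1631347656) = +45.1 µV.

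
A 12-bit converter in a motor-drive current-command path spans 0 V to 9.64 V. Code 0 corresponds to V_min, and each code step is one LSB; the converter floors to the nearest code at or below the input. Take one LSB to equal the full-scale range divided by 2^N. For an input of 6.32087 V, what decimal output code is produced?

Full-scale range = 9.64 V. LSB = 9.64 V / 2^12 ≈ 2.354 mV.
(V_in − V_min) × 2^12/range = (6.32087 − (0)) × 4096/9.64 = 2685.714.
Floor → code = 2685.

2685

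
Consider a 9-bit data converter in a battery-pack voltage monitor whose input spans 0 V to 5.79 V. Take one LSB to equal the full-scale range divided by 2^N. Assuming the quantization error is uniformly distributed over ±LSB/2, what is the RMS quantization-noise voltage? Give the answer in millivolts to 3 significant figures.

3.26 mV

Span = 5.79 V.
One LSB is 5.79 V / 512 = 11.309 mV.
σ_q = LSB/√12 = 11.309 mV/3.4641 = 3.26 mV.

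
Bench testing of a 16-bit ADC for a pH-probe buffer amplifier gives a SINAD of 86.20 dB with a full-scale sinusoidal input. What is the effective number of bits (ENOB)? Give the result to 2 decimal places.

(86.20 − 1.76) / 6.02 = 84.44/6.02 = 14.0266 effective bits.

14.03 bits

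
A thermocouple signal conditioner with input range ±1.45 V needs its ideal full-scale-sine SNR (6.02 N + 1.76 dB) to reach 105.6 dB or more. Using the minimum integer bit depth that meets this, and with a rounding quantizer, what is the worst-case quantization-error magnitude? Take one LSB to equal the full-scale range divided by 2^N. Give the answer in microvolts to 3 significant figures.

Range = 1.45 − (-1.45) = 2.9 V.
N ≥ (105.6 − 1.76)/6.02 = 17.249 → N_min = 18.
Step size = 2.9/262144 V = 11.063 µV.
Half an LSB is 5.53 µV.

5.53 µV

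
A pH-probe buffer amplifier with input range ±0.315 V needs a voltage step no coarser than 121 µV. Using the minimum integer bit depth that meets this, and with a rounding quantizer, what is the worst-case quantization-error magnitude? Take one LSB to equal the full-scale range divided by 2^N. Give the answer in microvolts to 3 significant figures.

Full-scale range = 0.315 V − (-0.315 V) = 0.63 V.
Required number of levels: 0.63/121 µV = 5206.6; smallest N with 2^N ≥ that is 13.
LSB = 0.63 V ÷ 2^13 = 0.63/8192 V = 76.904 µV.
Max error for round-to-nearest is LSB/2 = 38.5 µV.

38.5 µV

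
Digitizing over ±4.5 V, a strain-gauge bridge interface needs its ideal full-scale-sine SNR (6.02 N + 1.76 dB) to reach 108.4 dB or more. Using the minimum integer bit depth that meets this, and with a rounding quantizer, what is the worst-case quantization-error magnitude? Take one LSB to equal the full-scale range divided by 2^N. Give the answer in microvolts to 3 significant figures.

17.2 µV

Span: 4.5 V − (-4.5 V) = 9 V.
N ≥ (108.4 − 1.76)/6.02 = 17.714 → N_min = 18.
LSB = 9 V ÷ 2^18 = 9/262144 V = 34.332 µV.
Half an LSB is 17.2 µV.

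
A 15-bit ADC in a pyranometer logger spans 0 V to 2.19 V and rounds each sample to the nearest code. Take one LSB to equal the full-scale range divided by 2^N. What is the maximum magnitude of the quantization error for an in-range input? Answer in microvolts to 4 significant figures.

Span = 2.19 V.
LSB = 2.19 V / 2^15 = 66.8335 µV.
A rounding quantizer has |error| ≤ LSB/2 = 33.42 µV.

33.42 µV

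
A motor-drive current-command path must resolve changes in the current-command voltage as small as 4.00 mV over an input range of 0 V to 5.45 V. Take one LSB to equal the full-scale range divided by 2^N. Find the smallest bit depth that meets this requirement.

11 bits

Range is 5.45 V.
Need 2^N ≥ 5.45 V / 4.00 mV = 1362 → N_min = 11.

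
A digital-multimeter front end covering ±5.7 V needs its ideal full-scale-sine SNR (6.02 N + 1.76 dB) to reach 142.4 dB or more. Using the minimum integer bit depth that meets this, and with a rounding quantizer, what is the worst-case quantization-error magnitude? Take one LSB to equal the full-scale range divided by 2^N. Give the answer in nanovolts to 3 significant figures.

The full-scale span is 5.7 − (-5.7) = 11.4 V.
6.02 N + 1.76 ≥ 142.4 gives N ≥ 23.362, so the minimum integer is 24.
Step size = 11.4/16777216 V = 0.67949 µV.
Max error for round-to-nearest is LSB/2 = 340 nV.

340 nV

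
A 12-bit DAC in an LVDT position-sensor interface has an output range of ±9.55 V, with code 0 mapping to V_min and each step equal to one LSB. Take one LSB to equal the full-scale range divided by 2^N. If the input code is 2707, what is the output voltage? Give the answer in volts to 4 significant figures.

Span: 9.55 V − (-9.55 V) = 19.1 V. LSB = 19.1 V / 2^12.
V_out = -9.55 + 2707 × (19.1/4096) V
      = -9.55 + 12.6230 = 3.07297 V.

3.073 V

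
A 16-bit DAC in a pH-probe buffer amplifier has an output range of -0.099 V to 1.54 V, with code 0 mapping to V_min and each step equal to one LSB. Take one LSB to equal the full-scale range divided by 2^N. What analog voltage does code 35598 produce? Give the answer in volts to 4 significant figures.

Range = 1.54 − (-0.099) = 1.639 V. LSB = 1.639 V / 2^16.
V_out = -0.099 + 35598 × (1.639/65536) V
      = -0.099 + 0.890276 = 0.791276 V.

0.7913 V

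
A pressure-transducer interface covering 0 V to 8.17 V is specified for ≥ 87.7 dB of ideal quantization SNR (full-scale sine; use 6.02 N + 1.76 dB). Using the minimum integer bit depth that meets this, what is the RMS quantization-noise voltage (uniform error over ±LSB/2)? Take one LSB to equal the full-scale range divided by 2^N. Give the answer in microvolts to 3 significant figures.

72.0 µV

Full-scale range = 8.17 V.
6.02 N + 1.76 ≥ 87.7 gives N ≥ 14.276, so the minimum integer is 15.
One LSB is 8.17 V / 32768 = 249.33 µV.
V_rms = LSB/√12 = 72.0 µV.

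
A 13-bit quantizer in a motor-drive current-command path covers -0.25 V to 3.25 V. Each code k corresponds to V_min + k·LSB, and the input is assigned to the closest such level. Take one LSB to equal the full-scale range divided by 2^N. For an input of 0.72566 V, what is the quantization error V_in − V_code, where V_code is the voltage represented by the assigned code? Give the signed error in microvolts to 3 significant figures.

−170 µV

The full-scale span is 3.25 − (-0.25) = 3.5 V. LSB = 3.5 V / 2^13 ≈ 427.2 µV.
(V_in − V_min)/LSB = (0.72566 − (-0.25)) × 8192/3.5 = 2283.6019 → nearest code k = 2284.
V_code = V_min + k × range/2^13 = -0.25 + 2284 × 3.5/8192 = 0.7258300781 V.
V_in − V_code = 0.72566 − (0.7258300781) = −170 µV.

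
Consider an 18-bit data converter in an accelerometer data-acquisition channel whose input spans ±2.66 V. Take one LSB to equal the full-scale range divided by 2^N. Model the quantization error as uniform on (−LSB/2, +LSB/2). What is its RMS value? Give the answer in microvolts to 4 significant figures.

5.858 µV

The full-scale span is 2.66 − (-2.66) = 5.32 V.
LSB = 5.32 V / 2^18 = 20.2942 µV.
For a uniform distribution on [−LSB/2, +LSB/2], V_rms = LSB/√12 = 20.2942 µV/3.4641 = 5.858 µV.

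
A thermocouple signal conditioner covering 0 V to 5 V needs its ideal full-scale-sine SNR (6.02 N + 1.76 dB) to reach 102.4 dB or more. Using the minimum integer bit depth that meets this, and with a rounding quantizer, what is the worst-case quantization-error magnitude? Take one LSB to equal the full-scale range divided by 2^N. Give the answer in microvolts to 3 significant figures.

Span = 5 V.
Solving 6.02 N ≥ 102.4 − 1.76: N ≥ 16.718. Round up → N = 17.
Step size = 5/131072 V = 38.147 µV.
Half an LSB is 19.1 µV.

19.1 µV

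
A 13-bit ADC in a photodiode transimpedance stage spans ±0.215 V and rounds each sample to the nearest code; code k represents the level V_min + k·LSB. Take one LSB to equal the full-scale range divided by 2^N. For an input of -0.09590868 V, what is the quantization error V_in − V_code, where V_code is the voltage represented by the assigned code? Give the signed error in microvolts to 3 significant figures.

−9.02 µV

Full-scale range = 0.215 V − (-0.215 V) = 0.43 V. LSB = 0.43 V / 2^13 ≈ 52.49 µV.
(V_in − V_min)/LSB = (-0.09590868 − (-0.215)) × 8192/0.43 = 2268.8281 → nearest code k = 2269.
V_code = V_min + k × range/2^13 = -0.215 + 2269 × 0.43/8192 = -0.09589965820 V.
e = -0.09590868 − (-0.09589965820) = −9.02 µV.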